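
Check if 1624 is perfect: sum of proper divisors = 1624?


Proper divisors of 1624: 1, 2, 4, 7, 8, 14, 28, 29, 56, 58, 116, 203, 232, 406, 812
Sum = 1 + 2 + 4 + 7 + 8 + 14 + 28 + 29 + 56 + 58 + 116 + 203 + 232 + 406 + 812 = 1976

No, 1624 is not perfect (1976 ≠ 1624)


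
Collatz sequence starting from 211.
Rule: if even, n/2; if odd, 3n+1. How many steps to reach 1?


211 → 634 → 317 → 952 → 476 → 238 → 119 → 358 → 179 → 538 → 269 → 808 → 404 → 202 → 101 → 304 → 152 → 76 → 38 → 19 → 58 → 29 → 88 → 44 → 22 → 11 → 34 → 17 → 52 → 26 → 13 → 40 → 20 → 10 → 5 → 16 → 8 → 4 → 2 → 1
Total steps = 39

39 steps


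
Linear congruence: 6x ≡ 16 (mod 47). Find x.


GCD(6, 47) = 1, unique solution
a^(-1) mod 47 = 8
x = 8 * 16 mod 47 = 34

x ≡ 34 (mod 47)


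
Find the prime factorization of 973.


973 / 7 = 139
139 / 139 = 1
973 = 7 × 139


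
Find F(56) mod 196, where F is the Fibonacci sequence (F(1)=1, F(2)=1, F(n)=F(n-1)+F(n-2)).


F(k) mod 196 for k=1..56:
1, 1, 2, 3, 5, 8, 13, 21, 34, 55, 89, 144, 37, 181, 22, 7, 29, 36, 65, 101, 166, 71, 41, 112, 153, 69, 26, 95, 121, 20, 141, 161, 106, 71, 177, 52, 33, 85, 118, 7, 125, 132, 61, 193, 58, 55, 113, 168, 85, 57, 142, 3, 145, 148, 97, 49
F(56) mod 196 = 49


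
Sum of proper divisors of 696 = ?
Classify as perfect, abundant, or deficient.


Proper divisors: 1, 2, 3, 4, 6, 8, 12, 24, 29, 58, 87, 116, 174, 232, 348
Sum = 1 + 2 + 3 + 4 + 6 + 8 + 12 + 24 + 29 + 58 + 87 + 116 + 174 + 232 + 348 = 1104
1104 > 696 → abundant

s(696) = 1104 (abundant)


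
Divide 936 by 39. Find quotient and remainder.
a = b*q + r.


936 = 39 * 24 + 0
Check: 936 + 0 = 936

q = 24, r = 0


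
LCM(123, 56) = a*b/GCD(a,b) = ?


GCD(123, 56) = 1
LCM = 123*56/1 = 6888/1 = 6888

LCM = 6888


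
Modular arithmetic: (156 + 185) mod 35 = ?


156 + 185 = 341
341 mod 35 = 26


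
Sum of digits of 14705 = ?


1 + 4 + 7 + 0 + 5 = 17


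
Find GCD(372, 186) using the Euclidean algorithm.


372 = 2 * 186 + 0
GCD = 186


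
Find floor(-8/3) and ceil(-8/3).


-8/3 = -2.6667
floor = -3
ceil = -2

floor = -3, ceil = -2


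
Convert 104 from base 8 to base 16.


104 (base 8) = 68 (decimal)
68 (decimal) = 44 (base 16)


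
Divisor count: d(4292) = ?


4292 = 2^2 × 29^1 × 37^1
d(4292) = (2+1) × (1+1) × (1+1) = 12

12 divisors


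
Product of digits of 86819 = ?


8 × 6 × 8 × 1 × 9 = 3456


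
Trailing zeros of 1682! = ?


floor(1682/5) = 336
floor(1682/25) = 67
floor(1682/125) = 13
floor(1682/625) = 2
Total = 418

418 trailing zeros


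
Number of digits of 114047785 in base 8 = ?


114047785 in base 8 = 663035451
Number of digits = 9

9 digits (base 8)


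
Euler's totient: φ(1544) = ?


1544 = 2^3 × 193
Prime factors: 2, 193
φ(1544) = 1544 × (1-1/2) × (1-1/193)
= 1544 × 1/2 × 192/193 = 768

φ(1544) = 768


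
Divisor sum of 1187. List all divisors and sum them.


Divisors of 1187: 1, 1187
Sum = 1 + 1187 = 1188

σ(1187) = 1188


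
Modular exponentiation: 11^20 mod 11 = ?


11^1 mod 11 = 0
11^2 mod 11 = 0
11^3 mod 11 = 0
11^4 mod 11 = 0
11^5 mod 11 = 0
11^6 mod 11 = 0
11^7 mod 11 = 0
11^8 mod 11 = 0
11^9 mod 11 = 0
11^10 mod 11 = 0
11^11 mod 11 = 0
11^12 mod 11 = 0
11^13 mod 11 = 0
11^14 mod 11 = 0
11^15 mod 11 = 0
11^16 mod 11 = 0
11^17 mod 11 = 0
11^18 mod 11 = 0
11^19 mod 11 = 0
11^20 mod 11 = 0


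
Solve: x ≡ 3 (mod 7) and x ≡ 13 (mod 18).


M = 7*18 = 126
M1 = M/7 = 18, M2 = M/18 = 7
M1^(-1) mod 7 = 2, M2^(-1) mod 18 = 13
x = 3*18*2 + 13*7*13 = 1291
1291 mod 126 = 31
Check: 31 mod 7 = 3 ✓, 31 mod 18 = 13 ✓

x ≡ 31 (mod 126)


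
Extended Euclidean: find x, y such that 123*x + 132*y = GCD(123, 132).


Tabular extended Euclidean (each row: r = 123*s + 132*t):
r=123, s=1, t=0
r=132, s=0, t=1
q=0: r=123, s=1, t=0   [123*(1) + 132*(0) = 123]
q=1: r=9, s=-1, t=1   [123*(-1) + 132*(1) = 9]
q=13: r=6, s=14, t=-13   [123*(14) + 132*(-13) = 6]
q=1: r=3, s=-15, t=14   [123*(-15) + 132*(14) = 3]
q=2: r=0, s=44, t=-41   [123*(44) + 132*(-41) = 0]
GCD = 3; from the row with r=3: x=-15, y=14
Check: 123*(-15) + 132*(14) = -1845 + 1848 = 3

GCD = 3, x = -15, y = 14


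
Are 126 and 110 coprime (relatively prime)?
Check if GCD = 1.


Euclidean algorithm:
126 = 1 * 110 + 16
110 = 6 * 16 + 14
16 = 1 * 14 + 2
14 = 7 * 2 + 0
GCD(126, 110) = 2

No, not coprime (GCD = 2)


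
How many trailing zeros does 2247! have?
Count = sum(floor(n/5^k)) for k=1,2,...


floor(2247/5) = 449
floor(2247/25) = 89
floor(2247/125) = 17
floor(2247/625) = 3
Total = 558

558 trailing zeros


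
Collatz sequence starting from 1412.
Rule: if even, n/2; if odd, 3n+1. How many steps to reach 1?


1412 → 706 → 353 → 1060 → 530 → 265 → 796 → 398 → 199 → 598 → 299 → 898 → 449 → 1348 → 674 → 337 → 1012 → 506 → 253 → 760 → 380 → 190 → 95 → 286 → 143 → 430 → 215 → 646 → 323 → 970 → 485 → 1456 → 728 → 364 → 182 → 91 → 274 → 137 → 412 → 206 → 103 → 310 → 155 → 466 → 233 → 700 → 350 → 175 → 526 → 263 → 790 → 395 → 1186 → 593 → 1780 → 890 → 445 → 1336 → 668 → 334 → 167 → 502 → 251 → 754 → 377 → 1132 → 566 → 283 → 850 → 425 → 1276 → 638 → 319 → 958 → 479 → 1438 → 719 → 2158 → 1079 → 3238 → 1619 → 4858 → 2429 → 7288 → 3644 → 1822 → 911 → 2734 → 1367 → 4102 → 2051 → 6154 → 3077 → 9232 → 4616 → 2308 → 1154 → 577 → 1732 → 866 → 433 → 1300 → 650 → 325 → 976 → 488 → 244 → 122 → 61 → 184 → 92 → 46 → 23 → 70 → 35 → 106 → 53 → 160 → 80 → 40 → 20 → 10 → 5 → 16 → 8 → 4 → 2 → 1
Total steps = 127

127 steps


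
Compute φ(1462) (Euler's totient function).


1462 = 2 × 17 × 43
Prime factors: 2, 17, 43
φ(1462) = 1462 × (1-1/2) × (1-1/17) × (1-1/43)
= 1462 × 1/2 × 16/17 × 42/43 = 672

φ(1462) = 672


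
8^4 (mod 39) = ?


8^1 mod 39 = 8
8^2 mod 39 = 25
8^3 mod 39 = 5
8^4 mod 39 = 1


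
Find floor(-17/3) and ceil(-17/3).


-17/3 = -5.6667
floor = -6
ceil = -5

floor = -6, ceil = -5


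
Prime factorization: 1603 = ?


1603 / 7 = 229
229 / 229 = 1
1603 = 7 × 229


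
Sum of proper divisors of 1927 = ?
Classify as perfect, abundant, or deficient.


Proper divisors: 1, 41, 47
Sum = 1 + 41 + 47 = 89
89 < 1927 → deficient

s(1927) = 89 (deficient)


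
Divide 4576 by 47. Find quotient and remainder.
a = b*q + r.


4576 = 47 * 97 + 17
Check: 4559 + 17 = 4576

q = 97, r = 17


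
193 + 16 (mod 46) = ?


193 + 16 = 209
209 mod 46 = 25


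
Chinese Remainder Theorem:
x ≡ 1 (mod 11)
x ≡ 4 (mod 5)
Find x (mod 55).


M = 11*5 = 55
M1 = M/11 = 5, M2 = M/5 = 11
M1^(-1) mod 11 = 9, M2^(-1) mod 5 = 1
x = 1*5*9 + 4*11*1 = 89
89 mod 55 = 34
Check: 34 mod 11 = 1 ✓, 34 mod 5 = 4 ✓

x ≡ 34 (mod 55)


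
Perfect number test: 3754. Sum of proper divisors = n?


Proper divisors of 3754: 1, 2, 1877
Sum = 1 + 2 + 1877 = 1880

No, 3754 is not perfect (1880 ≠ 3754)


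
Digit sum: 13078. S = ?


1 + 3 + 0 + 7 + 8 = 19


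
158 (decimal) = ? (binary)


158 (base 10) = 158 (decimal)
158 (decimal) = 10011110 (base 2)


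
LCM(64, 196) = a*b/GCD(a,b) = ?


GCD(64, 196) = 4
LCM = 64*196/4 = 12544/4 = 3136

LCM = 3136


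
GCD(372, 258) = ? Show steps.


372 = 1 * 258 + 114
258 = 2 * 114 + 30
114 = 3 * 30 + 24
30 = 1 * 24 + 6
24 = 4 * 6 + 0
GCD = 6


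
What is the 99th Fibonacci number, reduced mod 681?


F(k) mod 681 for k=1..99:
1, 1, 2, 3, 5, 8, 13, 21, 34, 55, 89, 144, 233, 377, 610, 306, 235, 541, 95, 636, 50, 5, 55, 60, 115, 175, 290, 465, 74, 539, 613, 471, 403, 193, 596, 108, 23, 131, 154, 285, 439, 43, 482, 525, 326, 170, 496, 666, 481, 466, 266, 51, 317, 368, 4, 372, 376, 67, 443, 510, 272, 101, 373, 474, 166, 640, 125, 84, 209, 293, 502, 114, 616, 49, 665, 33, 17, 50, 67, 117, 184, 301, 485, 105, 590, 14, 604, 618, 541, 478, 338, 135, 473, 608, 400, 327, 46, 373, 419
F(99) mod 681 = 419


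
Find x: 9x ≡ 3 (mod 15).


GCD(9, 15) = 3 divides 3
Divide: 3x ≡ 1 (mod 5)
x ≡ 2 (mod 5)


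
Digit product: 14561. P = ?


1 × 4 × 5 × 6 × 1 = 120


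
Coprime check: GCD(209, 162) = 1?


Euclidean algorithm:
209 = 1 * 162 + 47
162 = 3 * 47 + 21
47 = 2 * 21 + 5
21 = 4 * 5 + 1
5 = 5 * 1 + 0
GCD(209, 162) = 1

Yes, coprime (GCD = 1)


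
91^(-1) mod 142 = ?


Use the extended Euclidean algorithm on (142, 91); each row r = 142*s + 91*t:
r=142, s=1, t=0
r=91, s=0, t=1
q=1: r=51, s=1, t=-1   [142*(1) + 91*(-1) = 51]
q=1: r=40, s=-1, t=2   [142*(-1) + 91*(2) = 40]
q=1: r=11, s=2, t=-3   [142*(2) + 91*(-3) = 11]
q=3: r=7, s=-7, t=11   [142*(-7) + 91*(11) = 7]
q=1: r=4, s=9, t=-14   [142*(9) + 91*(-14) = 4]
q=1: r=3, s=-16, t=25   [142*(-16) + 91*(25) = 3]
q=1: r=1, s=25, t=-39   [142*(25) + 91*(-39) = 1]
q=3: r=0, s=-91, t=142   [142*(-91) + 91*(142) = 0]
GCD = 1 with t = -39, so 91*(-39) ≡ 1 (mod 142)
Inverse = -39 mod 142 = 103
Check: 91 * 103 = 9373 ≡ 1 (mod 142)

91^(-1) ≡ 103 (mod 142)


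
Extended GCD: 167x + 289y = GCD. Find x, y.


Tabular extended Euclidean (each row: r = 167*s + 289*t):
r=167, s=1, t=0
r=289, s=0, t=1
q=0: r=167, s=1, t=0   [167*(1) + 289*(0) = 167]
q=1: r=122, s=-1, t=1   [167*(-1) + 289*(1) = 122]
q=1: r=45, s=2, t=-1   [167*(2) + 289*(-1) = 45]
q=2: r=32, s=-5, t=3   [167*(-5) + 289*(3) = 32]
q=1: r=13, s=7, t=-4   [167*(7) + 289*(-4) = 13]
q=2: r=6, s=-19, t=11   [167*(-19) + 289*(11) = 6]
q=2: r=1, s=45, t=-26   [167*(45) + 289*(-26) = 1]
q=6: r=0, s=-289, t=167   [167*(-289) + 289*(167) = 0]
GCD = 1; from the row with r=1: x=45, y=-26
Check: 167*(45) + 289*(-26) = 7515 - 7514 = 1

GCD = 1, x = 45, y = -26


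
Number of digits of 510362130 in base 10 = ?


510362130 has 9 digits in base 10
floor(log10(510362130)) + 1 = floor(8.7079) + 1 = 9

9 digits (base 10)


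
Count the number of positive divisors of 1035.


1035 = 3^2 × 5^1 × 23^1
d(1035) = (2+1) × (1+1) × (1+1) = 12

12 divisors


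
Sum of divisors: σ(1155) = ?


Divisors of 1155: 1, 3, 5, 7, 11, 15, 21, 33, 35, 55, 77, 105, 165, 231, 385, 1155
Sum = 1 + 3 + 5 + 7 + 11 + 15 + 21 + 33 + 35 + 55 + 77 + 105 + 165 + 231 + 385 + 1155 = 2304

σ(1155) = 2304


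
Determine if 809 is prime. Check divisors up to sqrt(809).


Check divisors up to sqrt(809) = 28.4429
No divisors found.
809 is prime.

Yes, 809 is prime


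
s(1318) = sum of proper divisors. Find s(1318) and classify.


Proper divisors: 1, 2, 659
Sum = 1 + 2 + 659 = 662
662 < 1318 → deficient

s(1318) = 662 (deficient)


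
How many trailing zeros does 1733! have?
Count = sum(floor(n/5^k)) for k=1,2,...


floor(1733/5) = 346
floor(1733/25) = 69
floor(1733/125) = 13
floor(1733/625) = 2
Total = 430

430 trailing zeros


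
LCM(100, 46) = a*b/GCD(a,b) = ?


GCD(100, 46) = 2
LCM = 100*46/2 = 4600/2 = 2300

LCM = 2300


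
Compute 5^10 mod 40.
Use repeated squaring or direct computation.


5^1 mod 40 = 5
5^2 mod 40 = 25
5^3 mod 40 = 5
5^4 mod 40 = 25
5^5 mod 40 = 5
5^6 mod 40 = 25
5^7 mod 40 = 5
5^8 mod 40 = 25
5^9 mod 40 = 5
5^10 mod 40 = 25


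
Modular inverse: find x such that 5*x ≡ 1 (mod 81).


Use the extended Euclidean algorithm on (81, 5); each row r = 81*s + 5*t:
r=81, s=1, t=0
r=5, s=0, t=1
q=16: r=1, s=1, t=-16   [81*(1) + 5*(-16) = 1]
q=5: r=0, s=-5, t=81   [81*(-5) + 5*(81) = 0]
GCD = 1 with t = -16, so 5*(-16) ≡ 1 (mod 81)
Inverse = -16 mod 81 = 65
Check: 5 * 65 = 325 ≡ 1 (mod 81)

5^(-1) ≡ 65 (mod 81)


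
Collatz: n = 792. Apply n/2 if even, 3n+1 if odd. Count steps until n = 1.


792 → 396 → 198 → 99 → 298 → 149 → 448 → 224 → 112 → 56 → 28 → 14 → 7 → 22 → 11 → 34 → 17 → 52 → 26 → 13 → 40 → 20 → 10 → 5 → 16 → 8 → 4 → 2 → 1
Total steps = 28

28 steps


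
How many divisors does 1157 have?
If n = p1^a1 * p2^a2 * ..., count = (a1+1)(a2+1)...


1157 = 13^1 × 89^1
d(1157) = (1+1) × (1+1) = 4

4 divisors


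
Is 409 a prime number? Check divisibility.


Check divisors up to sqrt(409) = 20.2237
No divisors found.
409 is prime.

Yes, 409 is prime


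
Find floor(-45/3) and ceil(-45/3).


-45/3 = -15.0000
floor = -15
ceil = -15

floor = -15, ceil = -15


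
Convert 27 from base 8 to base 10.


27 (base 8) = 23 (decimal)
23 (decimal) = 23 (base 10)


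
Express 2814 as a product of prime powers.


2814 / 2 = 1407
1407 / 3 = 469
469 / 7 = 67
67 / 67 = 1
2814 = 2 × 3 × 7 × 67


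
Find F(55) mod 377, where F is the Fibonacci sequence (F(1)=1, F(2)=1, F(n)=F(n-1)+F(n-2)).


F(k) mod 377 for k=1..55:
1, 1, 2, 3, 5, 8, 13, 21, 34, 55, 89, 144, 233, 0, 233, 233, 89, 322, 34, 356, 13, 369, 5, 374, 2, 376, 1, 0, 1, 1, 2, 3, 5, 8, 13, 21, 34, 55, 89, 144, 233, 0, 233, 233, 89, 322, 34, 356, 13, 369, 5, 374, 2, 376, 1
F(55) mod 377 = 1


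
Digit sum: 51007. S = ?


5 + 1 + 0 + 0 + 7 = 13


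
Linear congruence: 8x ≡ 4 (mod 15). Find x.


GCD(8, 15) = 1, unique solution
a^(-1) mod 15 = 2
x = 2 * 4 mod 15 = 8

x ≡ 8 (mod 15)


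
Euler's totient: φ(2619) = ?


2619 = 3^3 × 97
Prime factors: 3, 97
φ(2619) = 2619 × (1-1/3) × (1-1/97)
= 2619 × 2/3 × 96/97 = 1728

φ(2619) = 1728


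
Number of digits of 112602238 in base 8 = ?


112602238 in base 8 = 655426176
Number of digits = 9

9 digits (base 8)


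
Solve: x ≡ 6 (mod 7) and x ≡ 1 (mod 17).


M = 7*17 = 119
M1 = M/7 = 17, M2 = M/17 = 7
M1^(-1) mod 7 = 5, M2^(-1) mod 17 = 5
x = 6*17*5 + 1*7*5 = 545
545 mod 119 = 69
Check: 69 mod 7 = 6 ✓, 69 mod 17 = 1 ✓

x ≡ 69 (mod 119)


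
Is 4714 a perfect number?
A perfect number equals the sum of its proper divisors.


Proper divisors of 4714: 1, 2, 2357
Sum = 1 + 2 + 2357 = 2360

No, 4714 is not perfect (2360 ≠ 4714)


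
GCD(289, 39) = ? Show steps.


289 = 7 * 39 + 16
39 = 2 * 16 + 7
16 = 2 * 7 + 2
7 = 3 * 2 + 1
2 = 2 * 1 + 0
GCD = 1


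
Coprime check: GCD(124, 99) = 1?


Euclidean algorithm:
124 = 1 * 99 + 25
99 = 3 * 25 + 24
25 = 1 * 24 + 1
24 = 24 * 1 + 0
GCD(124, 99) = 1

Yes, coprime (GCD = 1)


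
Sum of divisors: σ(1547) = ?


Divisors of 1547: 1, 7, 13, 17, 91, 119, 221, 1547
Sum = 1 + 7 + 13 + 17 + 91 + 119 + 221 + 1547 = 2016

σ(1547) = 2016


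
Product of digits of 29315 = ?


2 × 9 × 3 × 1 × 5 = 270


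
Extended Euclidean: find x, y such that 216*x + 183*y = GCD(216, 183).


Tabular extended Euclidean (each row: r = 216*s + 183*t):
r=216, s=1, t=0
r=183, s=0, t=1
q=1: r=33, s=1, t=-1   [216*(1) + 183*(-1) = 33]
q=5: r=18, s=-5, t=6   [216*(-5) + 183*(6) = 18]
q=1: r=15, s=6, t=-7   [216*(6) + 183*(-7) = 15]
q=1: r=3, s=-11, t=13   [216*(-11) + 183*(13) = 3]
q=5: r=0, s=61, t=-72   [216*(61) + 183*(-72) = 0]
GCD = 3; from the row with r=3: x=-11, y=13
Check: 216*(-11) + 183*(13) = -2376 + 2379 = 3

GCD = 3, x = -11, y = 13


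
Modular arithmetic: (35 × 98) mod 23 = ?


35 × 98 = 3430
3430 mod 23 = 3


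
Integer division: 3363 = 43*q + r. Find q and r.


3363 = 43 * 78 + 9
Check: 3354 + 9 = 3363

q = 78, r = 9


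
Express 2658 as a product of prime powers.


2658 / 2 = 1329
1329 / 3 = 443
443 / 443 = 1
2658 = 2 × 3 × 443


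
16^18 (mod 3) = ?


16^1 mod 3 = 1
16^2 mod 3 = 1
16^3 mod 3 = 1
16^4 mod 3 = 1
16^5 mod 3 = 1
16^6 mod 3 = 1
16^7 mod 3 = 1
16^8 mod 3 = 1
16^9 mod 3 = 1
16^10 mod 3 = 1
16^11 mod 3 = 1
16^12 mod 3 = 1
16^13 mod 3 = 1
16^14 mod 3 = 1
16^15 mod 3 = 1
16^16 mod 3 = 1
16^17 mod 3 = 1
16^18 mod 3 = 1


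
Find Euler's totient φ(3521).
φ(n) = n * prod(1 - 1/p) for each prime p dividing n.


3521 = 7 × 503
Prime factors: 7, 503
φ(3521) = 3521 × (1-1/7) × (1-1/503)
= 3521 × 6/7 × 502/503 = 3012

φ(3521) = 3012


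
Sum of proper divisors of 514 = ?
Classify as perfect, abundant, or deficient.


Proper divisors: 1, 2, 257
Sum = 1 + 2 + 257 = 260
260 < 514 → deficient

s(514) = 260 (deficient)


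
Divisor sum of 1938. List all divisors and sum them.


Divisors of 1938: 1, 2, 3, 6, 17, 19, 34, 38, 51, 57, 102, 114, 323, 646, 969, 1938
Sum = 1 + 2 + 3 + 6 + 17 + 19 + 34 + 38 + 51 + 57 + 102 + 114 + 323 + 646 + 969 + 1938 = 4320

σ(1938) = 4320


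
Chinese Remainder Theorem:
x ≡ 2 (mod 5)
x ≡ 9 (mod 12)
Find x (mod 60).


M = 5*12 = 60
M1 = M/5 = 12, M2 = M/12 = 5
M1^(-1) mod 5 = 3, M2^(-1) mod 12 = 5
x = 2*12*3 + 9*5*5 = 297
297 mod 60 = 57
Check: 57 mod 5 = 2 ✓, 57 mod 12 = 9 ✓

x ≡ 57 (mod 60)


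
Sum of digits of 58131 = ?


5 + 8 + 1 + 3 + 1 = 18


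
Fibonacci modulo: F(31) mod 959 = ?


F(k) mod 959 for k=1..31:
1, 1, 2, 3, 5, 8, 13, 21, 34, 55, 89, 144, 233, 377, 610, 28, 638, 666, 345, 52, 397, 449, 846, 336, 223, 559, 782, 382, 205, 587, 792
F(31) mod 959 = 792


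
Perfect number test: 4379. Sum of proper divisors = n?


Proper divisors of 4379: 1, 29, 151
Sum = 1 + 29 + 151 = 181

No, 4379 is not perfect (181 ≠ 4379)


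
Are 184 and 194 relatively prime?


Euclidean algorithm:
194 = 1 * 184 + 10
184 = 18 * 10 + 4
10 = 2 * 4 + 2
4 = 2 * 2 + 0
GCD(184, 194) = 2

No, not coprime (GCD = 2)


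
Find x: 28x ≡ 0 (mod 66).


GCD(28, 66) = 2 divides 0
Divide: 14x ≡ 0 (mod 33)
x ≡ 0 (mod 33)


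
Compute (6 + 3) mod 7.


6 + 3 = 9
9 mod 7 = 2


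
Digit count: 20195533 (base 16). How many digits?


20195533 in base 16 = 13428CD
Number of digits = 7

7 digits (base 16)


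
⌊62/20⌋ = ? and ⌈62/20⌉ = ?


62/20 = 3.1000
floor = 3
ceil = 4

floor = 3, ceil = 4


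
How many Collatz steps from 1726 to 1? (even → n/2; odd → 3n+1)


1726 → 863 → 2590 → 1295 → 3886 → 1943 → 5830 → 2915 → 8746 → 4373 → 13120 → 6560 → 3280 → 1640 → 820 → 410 → 205 → 616 → 308 → 154 → 77 → 232 → 116 → 58 → 29 → 88 → 44 → 22 → 11 → 34 → 17 → 52 → 26 → 13 → 40 → 20 → 10 → 5 → 16 → 8 → 4 → 2 → 1
Total steps = 42

42 steps


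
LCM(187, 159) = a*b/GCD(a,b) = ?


GCD(187, 159) = 1
LCM = 187*159/1 = 29733/1 = 29733

LCM = 29733


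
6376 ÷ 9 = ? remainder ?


6376 = 9 * 708 + 4
Check: 6372 + 4 = 6376

q = 708, r = 4


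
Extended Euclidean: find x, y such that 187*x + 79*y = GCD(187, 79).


Tabular extended Euclidean (each row: r = 187*s + 79*t):
r=187, s=1, t=0
r=79, s=0, t=1
q=2: r=29, s=1, t=-2   [187*(1) + 79*(-2) = 29]
q=2: r=21, s=-2, t=5   [187*(-2) + 79*(5) = 21]
q=1: r=8, s=3, t=-7   [187*(3) + 79*(-7) = 8]
q=2: r=5, s=-8, t=19   [187*(-8) + 79*(19) = 5]
q=1: r=3, s=11, t=-26   [187*(11) + 79*(-26) = 3]
q=1: r=2, s=-19, t=45   [187*(-19) + 79*(45) = 2]
q=1: r=1, s=30, t=-71   [187*(30) + 79*(-71) = 1]
q=2: r=0, s=-79, t=187   [187*(-79) + 79*(187) = 0]
GCD = 1; from the row with r=1: x=30, y=-71
Check: 187*(30) + 79*(-71) = 5610 - 5609 = 1

GCD = 1, x = 30, y = -71


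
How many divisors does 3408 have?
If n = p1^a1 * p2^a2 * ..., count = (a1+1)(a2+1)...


3408 = 2^4 × 3^1 × 71^1
d(3408) = (4+1) × (1+1) × (1+1) = 20

20 divisors


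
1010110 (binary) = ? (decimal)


1010110 (base 2) = 86 (decimal)
86 (decimal) = 86 (base 10)


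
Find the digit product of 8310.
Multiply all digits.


8 × 3 × 1 × 0 = 0


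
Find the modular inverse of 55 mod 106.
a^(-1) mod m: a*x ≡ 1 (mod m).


Use the extended Euclidean algorithm on (106, 55); each row r = 106*s + 55*t:
r=106, s=1, t=0
r=55, s=0, t=1
q=1: r=51, s=1, t=-1   [106*(1) + 55*(-1) = 51]
q=1: r=4, s=-1, t=2   [106*(-1) + 55*(2) = 4]
q=12: r=3, s=13, t=-25   [106*(13) + 55*(-25) = 3]
q=1: r=1, s=-14, t=27   [106*(-14) + 55*(27) = 1]
q=3: r=0, s=55, t=-106   [106*(55) + 55*(-106) = 0]
GCD = 1 with t = 27, so 55*(27) ≡ 1 (mod 106)
Inverse = 27 mod 106 = 27
Check: 55 * 27 = 1485 ≡ 1 (mod 106)

55^(-1) ≡ 27 (mod 106)


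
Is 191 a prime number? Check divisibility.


Check divisors up to sqrt(191) = 13.8203
No divisors found.
191 is prime.

Yes, 191 is prime


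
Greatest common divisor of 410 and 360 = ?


410 = 1 * 360 + 50
360 = 7 * 50 + 10
50 = 5 * 10 + 0
GCD = 10


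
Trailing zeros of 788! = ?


floor(788/5) = 157
floor(788/25) = 31
floor(788/125) = 6
floor(788/625) = 1
Total = 195

195 trailing zeros


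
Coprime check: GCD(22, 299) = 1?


Euclidean algorithm:
299 = 13 * 22 + 13
22 = 1 * 13 + 9
13 = 1 * 9 + 4
9 = 2 * 4 + 1
4 = 4 * 1 + 0
GCD(22, 299) = 1

Yes, coprime (GCD = 1)


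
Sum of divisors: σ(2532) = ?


Divisors of 2532: 1, 2, 3, 4, 6, 12, 211, 422, 633, 844, 1266, 2532
Sum = 1 + 2 + 3 + 4 + 6 + 12 + 211 + 422 + 633 + 844 + 1266 + 2532 = 5936

σ(2532) = 5936


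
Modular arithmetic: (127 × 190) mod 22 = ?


127 × 190 = 24130
24130 mod 22 = 18


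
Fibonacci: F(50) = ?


Sequence: 1, 1, 2, 3, 5, 8, 13, 21, 34, 55, 89, 144, 233, 377, 610, 987, 1597, 2584, 4181, 6765, 10946, 17711, 28657, 46368, 75025, 121393, 196418, 317811, 514229, 832040, 1346269, 2178309, 3524578, 5702887, 9227465, 14930352, 24157817, 39088169, 63245986, 102334155, 165580141, 267914296, 433494437, 701408733, 1134903170, 1836311903, 2971215073, 4807526976, 7778742049, 12586269025
F(50) = 12586269025


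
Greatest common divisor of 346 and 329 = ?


346 = 1 * 329 + 17
329 = 19 * 17 + 6
17 = 2 * 6 + 5
6 = 1 * 5 + 1
5 = 5 * 1 + 0
GCD = 1


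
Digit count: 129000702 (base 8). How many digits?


129000702 in base 8 = 754062376
Number of digits = 9

9 digits (base 8)


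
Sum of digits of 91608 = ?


9 + 1 + 6 + 0 + 8 = 24


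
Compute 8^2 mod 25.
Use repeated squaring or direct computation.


8^1 mod 25 = 8
8^2 mod 25 = 14


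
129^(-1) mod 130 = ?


Use the extended Euclidean algorithm on (130, 129); each row r = 130*s + 129*t:
r=130, s=1, t=0
r=129, s=0, t=1
q=1: r=1, s=1, t=-1   [130*(1) + 129*(-1) = 1]
q=129: r=0, s=-129, t=130   [130*(-129) + 129*(130) = 0]
GCD = 1 with t = -1, so 129*(-1) ≡ 1 (mod 130)
Inverse = -1 mod 130 = 129
Check: 129 * 129 = 16641 ≡ 1 (mod 130)

129^(-1) ≡ 129 (mod 130)


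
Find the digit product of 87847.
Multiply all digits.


8 × 7 × 8 × 4 × 7 = 12544


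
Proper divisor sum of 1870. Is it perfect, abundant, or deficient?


Proper divisors: 1, 2, 5, 10, 11, 17, 22, 34, 55, 85, 110, 170, 187, 374, 935
Sum = 1 + 2 + 5 + 10 + 11 + 17 + 22 + 34 + 55 + 85 + 110 + 170 + 187 + 374 + 935 = 2018
2018 > 1870 → abundant

s(1870) = 2018 (abundant)


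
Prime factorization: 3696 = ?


3696 / 2 = 1848
1848 / 2 = 924
924 / 2 = 462
462 / 2 = 231
231 / 3 = 77
77 / 7 = 11
11 / 11 = 1
3696 = 2^4 × 3 × 7 × 11


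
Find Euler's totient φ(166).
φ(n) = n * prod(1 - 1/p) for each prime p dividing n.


166 = 2 × 83
Prime factors: 2, 83
φ(166) = 166 × (1-1/2) × (1-1/83)
= 166 × 1/2 × 82/83 = 82

φ(166) = 82


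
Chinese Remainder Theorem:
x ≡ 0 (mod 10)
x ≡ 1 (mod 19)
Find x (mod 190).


M = 10*19 = 190
M1 = M/10 = 19, M2 = M/19 = 10
M1^(-1) mod 10 = 9, M2^(-1) mod 19 = 2
x = 0*19*9 + 1*10*2 = 20
20 mod 190 = 20
Check: 20 mod 10 = 0 ✓, 20 mod 19 = 1 ✓

x ≡ 20 (mod 190)


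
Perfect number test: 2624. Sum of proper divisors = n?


Proper divisors of 2624: 1, 2, 4, 8, 16, 32, 41, 64, 82, 164, 328, 656, 1312
Sum = 1 + 2 + 4 + 8 + 16 + 32 + 41 + 64 + 82 + 164 + 328 + 656 + 1312 = 2710

No, 2624 is not perfect (2710 ≠ 2624)


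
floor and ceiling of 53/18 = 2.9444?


53/18 = 2.9444
floor = 2
ceil = 3

floor = 2, ceil = 3


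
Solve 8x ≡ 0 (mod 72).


GCD(8, 72) = 8 divides 0
Divide: 1x ≡ 0 (mod 9)
x ≡ 0 (mod 9)


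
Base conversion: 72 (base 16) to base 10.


72 (base 16) = 114 (decimal)
114 (decimal) = 114 (base 10)


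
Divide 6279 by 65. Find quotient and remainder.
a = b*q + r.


6279 = 65 * 96 + 39
Check: 6240 + 39 = 6279

q = 96, r = 39


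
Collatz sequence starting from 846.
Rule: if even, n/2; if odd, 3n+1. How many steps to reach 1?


846 → 423 → 1270 → 635 → 1906 → 953 → 2860 → 1430 → 715 → 2146 → 1073 → 3220 → 1610 → 805 → 2416 → 1208 → 604 → 302 → 151 → 454 → 227 → 682 → 341 → 1024 → 512 → 256 → 128 → 64 → 32 → 16 → 8 → 4 → 2 → 1
Total steps = 33

33 steps


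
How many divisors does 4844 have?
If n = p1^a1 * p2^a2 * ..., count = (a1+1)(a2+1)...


4844 = 2^2 × 7^1 × 173^1
d(4844) = (2+1) × (1+1) × (1+1) = 12

12 divisors


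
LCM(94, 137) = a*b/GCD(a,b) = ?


GCD(94, 137) = 1
LCM = 94*137/1 = 12878/1 = 12878

LCM = 12878


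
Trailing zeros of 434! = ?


floor(434/5) = 86
floor(434/25) = 17
floor(434/125) = 3
Total = 106

106 trailing zeros


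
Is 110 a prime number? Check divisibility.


110 / 2 = 55 (exact division)
110 is NOT prime.

No, 110 is not prime


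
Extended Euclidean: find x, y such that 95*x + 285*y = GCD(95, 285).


Tabular extended Euclidean (each row: r = 95*s + 285*t):
r=95, s=1, t=0
r=285, s=0, t=1
q=0: r=95, s=1, t=0   [95*(1) + 285*(0) = 95]
q=3: r=0, s=-3, t=1   [95*(-3) + 285*(1) = 0]
GCD = 95; from the row with r=95: x=1, y=0
Check: 95*(1) + 285*(0) = 95 + 0 = 95

GCD = 95, x = 1, y = 0


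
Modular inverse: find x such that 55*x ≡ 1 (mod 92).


Use the extended Euclidean algorithm on (92, 55); each row r = 92*s + 55*t:
r=92, s=1, t=0
r=55, s=0, t=1
q=1: r=37, s=1, t=-1   [92*(1) + 55*(-1) = 37]
q=1: r=18, s=-1, t=2   [92*(-1) + 55*(2) = 18]
q=2: r=1, s=3, t=-5   [92*(3) + 55*(-5) = 1]
q=18: r=0, s=-55, t=92   [92*(-55) + 55*(92) = 0]
GCD = 1 with t = -5, so 55*(-5) ≡ 1 (mod 92)
Inverse = -5 mod 92 = 87
Check: 55 * 87 = 4785 ≡ 1 (mod 92)

55^(-1) ≡ 87 (mod 92)


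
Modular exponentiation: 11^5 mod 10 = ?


11^1 mod 10 = 1
11^2 mod 10 = 1
11^3 mod 10 = 1
11^4 mod 10 = 1
11^5 mod 10 = 1


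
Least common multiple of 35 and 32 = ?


GCD(35, 32) = 1
LCM = 35*32/1 = 1120/1 = 1120

LCM = 1120


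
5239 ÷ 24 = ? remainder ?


5239 = 24 * 218 + 7
Check: 5232 + 7 = 5239

q = 218, r = 7


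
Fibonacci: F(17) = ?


Sequence: 1, 1, 2, 3, 5, 8, 13, 21, 34, 55, 89, 144, 233, 377, 610, 987, 1597
F(17) = 1597


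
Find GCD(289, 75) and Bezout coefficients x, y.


Tabular extended Euclidean (each row: r = 289*s + 75*t):
r=289, s=1, t=0
r=75, s=0, t=1
q=3: r=64, s=1, t=-3   [289*(1) + 75*(-3) = 64]
q=1: r=11, s=-1, t=4   [289*(-1) + 75*(4) = 11]
q=5: r=9, s=6, t=-23   [289*(6) + 75*(-23) = 9]
q=1: r=2, s=-7, t=27   [289*(-7) + 75*(27) = 2]
q=4: r=1, s=34, t=-131   [289*(34) + 75*(-131) = 1]
q=2: r=0, s=-75, t=289   [289*(-75) + 75*(289) = 0]
GCD = 1; from the row with r=1: x=34, y=-131
Check: 289*(34) + 75*(-131) = 9826 - 9825 = 1

GCD = 1, x = 34, y = -131


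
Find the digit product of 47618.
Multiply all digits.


4 × 7 × 6 × 1 × 8 = 1344


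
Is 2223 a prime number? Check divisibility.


2223 / 3 = 741 (exact division)
2223 is NOT prime.

No, 2223 is not prime


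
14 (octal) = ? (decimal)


14 (base 8) = 12 (decimal)
12 (decimal) = 12 (base 10)


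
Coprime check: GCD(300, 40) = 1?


Euclidean algorithm:
300 = 7 * 40 + 20
40 = 2 * 20 + 0
GCD(300, 40) = 20

No, not coprime (GCD = 20)


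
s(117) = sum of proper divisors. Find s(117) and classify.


Proper divisors: 1, 3, 9, 13, 39
Sum = 1 + 3 + 9 + 13 + 39 = 65
65 < 117 → deficient

s(117) = 65 (deficient)


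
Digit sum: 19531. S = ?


1 + 9 + 5 + 3 + 1 = 19


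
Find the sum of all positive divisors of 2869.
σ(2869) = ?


Divisors of 2869: 1, 19, 151, 2869
Sum = 1 + 19 + 151 + 2869 = 3040

σ(2869) = 3040


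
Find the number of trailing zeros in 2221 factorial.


floor(2221/5) = 444
floor(2221/25) = 88
floor(2221/125) = 17
floor(2221/625) = 3
Total = 552

552 trailing zeros


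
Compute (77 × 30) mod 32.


77 × 30 = 2310
2310 mod 32 = 6


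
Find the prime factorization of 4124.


4124 / 2 = 2062
2062 / 2 = 1031
1031 / 1031 = 1
4124 = 2^2 × 1031


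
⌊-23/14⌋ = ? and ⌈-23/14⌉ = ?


-23/14 = -1.6429
floor = -2
ceil = -1

floor = -2, ceil = -1


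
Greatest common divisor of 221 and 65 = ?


221 = 3 * 65 + 26
65 = 2 * 26 + 13
26 = 2 * 13 + 0
GCD = 13


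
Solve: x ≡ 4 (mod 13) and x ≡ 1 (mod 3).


M = 13*3 = 39
M1 = M/13 = 3, M2 = M/3 = 13
M1^(-1) mod 13 = 9, M2^(-1) mod 3 = 1
x = 4*3*9 + 1*13*1 = 121
121 mod 39 = 4
Check: 4 mod 13 = 4 ✓, 4 mod 3 = 1 ✓

x ≡ 4 (mod 39)


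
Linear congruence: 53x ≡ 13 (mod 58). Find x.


GCD(53, 58) = 1, unique solution
a^(-1) mod 58 = 23
x = 23 * 13 mod 58 = 9

x ≡ 9 (mod 58)


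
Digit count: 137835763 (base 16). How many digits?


137835763 in base 16 = 83734F3
Number of digits = 7

7 digits (base 16)


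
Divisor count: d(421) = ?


421 = 421^1
d(421) = (1+1) = 2

2 divisors


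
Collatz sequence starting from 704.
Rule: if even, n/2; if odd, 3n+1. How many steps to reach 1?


704 → 352 → 176 → 88 → 44 → 22 → 11 → 34 → 17 → 52 → 26 → 13 → 40 → 20 → 10 → 5 → 16 → 8 → 4 → 2 → 1
Total steps = 20

20 steps


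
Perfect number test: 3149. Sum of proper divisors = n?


Proper divisors of 3149: 1, 47, 67
Sum = 1 + 47 + 67 = 115

No, 3149 is not perfect (115 ≠ 3149)


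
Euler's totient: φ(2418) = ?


2418 = 2 × 3 × 13 × 31
Prime factors: 2, 3, 13, 31
φ(2418) = 2418 × (1-1/2) × (1-1/3) × (1-1/13) × (1-1/31)
= 2418 × 1/2 × 2/3 × 12/13 × 30/31 = 720

φ(2418) = 720


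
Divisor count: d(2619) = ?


2619 = 3^3 × 97^1
d(2619) = (3+1) × (1+1) = 8

8 divisors


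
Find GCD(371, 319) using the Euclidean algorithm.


371 = 1 * 319 + 52
319 = 6 * 52 + 7
52 = 7 * 7 + 3
7 = 2 * 3 + 1
3 = 3 * 1 + 0
GCD = 1


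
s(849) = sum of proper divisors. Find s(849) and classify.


Proper divisors: 1, 3, 283
Sum = 1 + 3 + 283 = 287
287 < 849 → deficient

s(849) = 287 (deficient)


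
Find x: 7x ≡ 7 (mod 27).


GCD(7, 27) = 1, unique solution
a^(-1) mod 27 = 4
x = 4 * 7 mod 27 = 1

x ≡ 1 (mod 27)


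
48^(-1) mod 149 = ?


Use the extended Euclidean algorithm on (149, 48); each row r = 149*s + 48*t:
r=149, s=1, t=0
r=48, s=0, t=1
q=3: r=5, s=1, t=-3   [149*(1) + 48*(-3) = 5]
q=9: r=3, s=-9, t=28   [149*(-9) + 48*(28) = 3]
q=1: r=2, s=10, t=-31   [149*(10) + 48*(-31) = 2]
q=1: r=1, s=-19, t=59   [149*(-19) + 48*(59) = 1]
q=2: r=0, s=48, t=-149   [149*(48) + 48*(-149) = 0]
GCD = 1 with t = 59, so 48*(59) ≡ 1 (mod 149)
Inverse = 59 mod 149 = 59
Check: 48 * 59 = 2832 ≡ 1 (mod 149)

48^(-1) ≡ 59 (mod 149)


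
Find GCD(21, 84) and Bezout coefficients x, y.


Tabular extended Euclidean (each row: r = 21*s + 84*t):
r=21, s=1, t=0
r=84, s=0, t=1
q=0: r=21, s=1, t=0   [21*(1) + 84*(0) = 21]
q=4: r=0, s=-4, t=1   [21*(-4) + 84*(1) = 0]
GCD = 21; from the row with r=21: x=1, y=0
Check: 21*(1) + 84*(0) = 21 + 0 = 21

GCD = 21, x = 1, y = 0


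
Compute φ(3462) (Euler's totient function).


3462 = 2 × 3 × 577
Prime factors: 2, 3, 577
φ(3462) = 3462 × (1-1/2) × (1-1/3) × (1-1/577)
= 3462 × 1/2 × 2/3 × 576/577 = 1152

φ(3462) = 1152


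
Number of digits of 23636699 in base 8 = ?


23636699 in base 8 = 132125333
Number of digits = 9

9 digits (base 8)


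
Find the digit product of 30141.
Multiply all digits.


3 × 0 × 1 × 4 × 1 = 0


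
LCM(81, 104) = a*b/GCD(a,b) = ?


GCD(81, 104) = 1
LCM = 81*104/1 = 8424/1 = 8424

LCM = 8424


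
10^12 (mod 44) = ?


10^1 mod 44 = 10
10^2 mod 44 = 12
10^3 mod 44 = 32
10^4 mod 44 = 12
10^5 mod 44 = 32
10^6 mod 44 = 12
10^7 mod 44 = 32
10^8 mod 44 = 12
10^9 mod 44 = 32
10^10 mod 44 = 12
10^11 mod 44 = 32
10^12 mod 44 = 12


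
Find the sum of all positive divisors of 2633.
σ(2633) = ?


Divisors of 2633: 1, 2633
Sum = 1 + 2633 = 2634

σ(2633) = 2634


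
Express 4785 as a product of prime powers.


4785 / 3 = 1595
1595 / 5 = 319
319 / 11 = 29
29 / 29 = 1
4785 = 3 × 5 × 11 × 29


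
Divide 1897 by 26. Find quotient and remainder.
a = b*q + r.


1897 = 26 * 72 + 25
Check: 1872 + 25 = 1897

q = 72, r = 25


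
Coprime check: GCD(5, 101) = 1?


Euclidean algorithm:
101 = 20 * 5 + 1
5 = 5 * 1 + 0
GCD(5, 101) = 1

Yes, coprime (GCD = 1)


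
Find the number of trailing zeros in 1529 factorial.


floor(1529/5) = 305
floor(1529/25) = 61
floor(1529/125) = 12
floor(1529/625) = 2
Total = 380

380 trailing zeros


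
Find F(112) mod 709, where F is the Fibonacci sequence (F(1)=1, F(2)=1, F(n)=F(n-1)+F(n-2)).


F(k) mod 709 for k=1..112:
1, 1, 2, 3, 5, 8, 13, 21, 34, 55, 89, 144, 233, 377, 610, 278, 179, 457, 636, 384, 311, 695, 297, 283, 580, 154, 25, 179, 204, 383, 587, 261, 139, 400, 539, 230, 60, 290, 350, 640, 281, 212, 493, 705, 489, 485, 265, 41, 306, 347, 653, 291, 235, 526, 52, 578, 630, 499, 420, 210, 630, 131, 52, 183, 235, 418, 653, 362, 306, 668, 265, 224, 489, 4, 493, 497, 281, 69, 350, 419, 60, 479, 539, 309, 139, 448, 587, 326, 204, 530, 25, 555, 580, 426, 297, 14, 311, 325, 636, 252, 179, 431, 610, 332, 233, 565, 89, 654, 34, 688, 13, 701
F(112) mod 709 = 701


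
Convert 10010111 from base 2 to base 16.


10010111 (base 2) = 151 (decimal)
151 (decimal) = 97 (base 16)


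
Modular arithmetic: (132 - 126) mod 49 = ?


132 - 126 = 6
6 mod 49 = 6


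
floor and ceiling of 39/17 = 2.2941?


39/17 = 2.2941
floor = 2
ceil = 3

floor = 2, ceil = 3


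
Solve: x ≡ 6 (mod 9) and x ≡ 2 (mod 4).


M = 9*4 = 36
M1 = M/9 = 4, M2 = M/4 = 9
M1^(-1) mod 9 = 7, M2^(-1) mod 4 = 1
x = 6*4*7 + 2*9*1 = 186
186 mod 36 = 6
Check: 6 mod 9 = 6 ✓, 6 mod 4 = 2 ✓

x ≡ 6 (mod 36)


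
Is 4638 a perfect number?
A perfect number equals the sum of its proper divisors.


Proper divisors of 4638: 1, 2, 3, 6, 773, 1546, 2319
Sum = 1 + 2 + 3 + 6 + 773 + 1546 + 2319 = 4650

No, 4638 is not perfect (4650 ≠ 4638)


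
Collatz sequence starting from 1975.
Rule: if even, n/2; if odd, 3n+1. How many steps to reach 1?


1975 → 5926 → 2963 → 8890 → 4445 → 13336 → 6668 → 3334 → 1667 → 5002 → 2501 → 7504 → 3752 → 1876 → 938 → 469 → 1408 → 704 → 352 → 176 → 88 → 44 → 22 → 11 → 34 → 17 → 52 → 26 → 13 → 40 → 20 → 10 → 5 → 16 → 8 → 4 → 2 → 1
Total steps = 37

37 steps


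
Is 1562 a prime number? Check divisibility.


1562 / 2 = 781 (exact division)
1562 is NOT prime.

No, 1562 is not prime


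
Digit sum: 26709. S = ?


2 + 6 + 7 + 0 + 9 = 24


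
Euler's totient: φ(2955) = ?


2955 = 3 × 5 × 197
Prime factors: 3, 5, 197
φ(2955) = 2955 × (1-1/3) × (1-1/5) × (1-1/197)
= 2955 × 2/3 × 4/5 × 196/197 = 1568

φ(2955) = 1568


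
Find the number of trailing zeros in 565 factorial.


floor(565/5) = 113
floor(565/25) = 22
floor(565/125) = 4
Total = 139

139 trailing zeros


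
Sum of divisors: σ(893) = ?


Divisors of 893: 1, 19, 47, 893
Sum = 1 + 19 + 47 + 893 = 960

σ(893) = 960


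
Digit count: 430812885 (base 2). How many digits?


430812885 in base 2 = 11001101011011010111011010101
Number of digits = 29

29 digits (base 2)


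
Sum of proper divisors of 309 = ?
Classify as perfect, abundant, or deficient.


Proper divisors: 1, 3, 103
Sum = 1 + 3 + 103 = 107
107 < 309 → deficient

s(309) = 107 (deficient)


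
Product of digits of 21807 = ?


2 × 1 × 8 × 0 × 7 = 0


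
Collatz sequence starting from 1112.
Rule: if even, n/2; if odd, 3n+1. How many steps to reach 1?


1112 → 556 → 278 → 139 → 418 → 209 → 628 → 314 → 157 → 472 → 236 → 118 → 59 → 178 → 89 → 268 → 134 → 67 → 202 → 101 → 304 → 152 → 76 → 38 → 19 → 58 → 29 → 88 → 44 → 22 → 11 → 34 → 17 → 52 → 26 → 13 → 40 → 20 → 10 → 5 → 16 → 8 → 4 → 2 → 1
Total steps = 44

44 steps


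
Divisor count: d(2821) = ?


2821 = 7^1 × 13^1 × 31^1
d(2821) = (1+1) × (1+1) × (1+1) = 8

8 divisors


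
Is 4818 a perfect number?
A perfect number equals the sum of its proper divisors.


Proper divisors of 4818: 1, 2, 3, 6, 11, 22, 33, 66, 73, 146, 219, 438, 803, 1606, 2409
Sum = 1 + 2 + 3 + 6 + 11 + 22 + 33 + 66 + 73 + 146 + 219 + 438 + 803 + 1606 + 2409 = 5838

No, 4818 is not perfect (5838 ≠ 4818)


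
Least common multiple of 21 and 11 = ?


GCD(21, 11) = 1
LCM = 21*11/1 = 231/1 = 231

LCM = 231


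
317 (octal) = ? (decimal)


317 (base 8) = 207 (decimal)
207 (decimal) = 207 (base 10)


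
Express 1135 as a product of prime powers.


1135 / 5 = 227
227 / 227 = 1
1135 = 5 × 227


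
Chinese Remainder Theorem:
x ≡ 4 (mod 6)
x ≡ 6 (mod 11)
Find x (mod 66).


M = 6*11 = 66
M1 = M/6 = 11, M2 = M/11 = 6
M1^(-1) mod 6 = 5, M2^(-1) mod 11 = 2
x = 4*11*5 + 6*6*2 = 292
292 mod 66 = 28
Check: 28 mod 6 = 4 ✓, 28 mod 11 = 6 ✓

x ≡ 28 (mod 66)


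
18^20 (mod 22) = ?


18^1 mod 22 = 18
18^2 mod 22 = 16
18^3 mod 22 = 2
18^4 mod 22 = 14
18^5 mod 22 = 10
18^6 mod 22 = 4
18^7 mod 22 = 6
18^8 mod 22 = 20
18^9 mod 22 = 8
18^10 mod 22 = 12
18^11 mod 22 = 18
18^12 mod 22 = 16
18^13 mod 22 = 2
18^14 mod 22 = 14
18^15 mod 22 = 10
18^16 mod 22 = 4
18^17 mod 22 = 6
18^18 mod 22 = 20
18^19 mod 22 = 8
18^20 mod 22 = 12


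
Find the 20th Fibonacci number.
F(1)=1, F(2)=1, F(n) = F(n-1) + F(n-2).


Sequence: 1, 1, 2, 3, 5, 8, 13, 21, 34, 55, 89, 144, 233, 377, 610, 987, 1597, 2584, 4181, 6765
F(20) = 6765


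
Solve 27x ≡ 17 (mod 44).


GCD(27, 44) = 1, unique solution
a^(-1) mod 44 = 31
x = 31 * 17 mod 44 = 43

x ≡ 43 (mod 44)


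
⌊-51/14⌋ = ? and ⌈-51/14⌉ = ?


-51/14 = -3.6429
floor = -4
ceil = -3

floor = -4, ceil = -3


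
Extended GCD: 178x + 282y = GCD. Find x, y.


Tabular extended Euclidean (each row: r = 178*s + 282*t):
r=178, s=1, t=0
r=282, s=0, t=1
q=0: r=178, s=1, t=0   [178*(1) + 282*(0) = 178]
q=1: r=104, s=-1, t=1   [178*(-1) + 282*(1) = 104]
q=1: r=74, s=2, t=-1   [178*(2) + 282*(-1) = 74]
q=1: r=30, s=-3, t=2   [178*(-3) + 282*(2) = 30]
q=2: r=14, s=8, t=-5   [178*(8) + 282*(-5) = 14]
q=2: r=2, s=-19, t=12   [178*(-19) + 282*(12) = 2]
q=7: r=0, s=141, t=-89   [178*(141) + 282*(-89) = 0]
GCD = 2; from the row with r=2: x=-19, y=12
Check: 178*(-19) + 282*(12) = -3382 + 3384 = 2

GCD = 2, x = -19, y = 12


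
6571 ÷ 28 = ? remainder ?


6571 = 28 * 234 + 19
Check: 6552 + 19 = 6571

q = 234, r = 19


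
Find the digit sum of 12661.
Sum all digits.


1 + 2 + 6 + 6 + 1 = 16


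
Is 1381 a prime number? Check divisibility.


Check divisors up to sqrt(1381) = 37.1618
No divisors found.
1381 is prime.

Yes, 1381 is prime


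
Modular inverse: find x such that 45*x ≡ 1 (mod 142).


Use the extended Euclidean algorithm on (142, 45); each row r = 142*s + 45*t:
r=142, s=1, t=0
r=45, s=0, t=1
q=3: r=7, s=1, t=-3   [142*(1) + 45*(-3) = 7]
q=6: r=3, s=-6, t=19   [142*(-6) + 45*(19) = 3]
q=2: r=1, s=13, t=-41   [142*(13) + 45*(-41) = 1]
q=3: r=0, s=-45, t=142   [142*(-45) + 45*(142) = 0]
GCD = 1 with t = -41, so 45*(-41) ≡ 1 (mod 142)
Inverse = -41 mod 142 = 101
Check: 45 * 101 = 4545 ≡ 1 (mod 142)

45^(-1) ≡ 101 (mod 142)


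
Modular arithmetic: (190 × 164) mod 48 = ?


190 × 164 = 31160
31160 mod 48 = 8


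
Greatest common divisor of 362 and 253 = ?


362 = 1 * 253 + 109
253 = 2 * 109 + 35
109 = 3 * 35 + 4
35 = 8 * 4 + 3
4 = 1 * 3 + 1
3 = 3 * 1 + 0
GCD = 1


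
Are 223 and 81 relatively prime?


Euclidean algorithm:
223 = 2 * 81 + 61
81 = 1 * 61 + 20
61 = 3 * 20 + 1
20 = 20 * 1 + 0
GCD(223, 81) = 1

Yes, coprime (GCD = 1)
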